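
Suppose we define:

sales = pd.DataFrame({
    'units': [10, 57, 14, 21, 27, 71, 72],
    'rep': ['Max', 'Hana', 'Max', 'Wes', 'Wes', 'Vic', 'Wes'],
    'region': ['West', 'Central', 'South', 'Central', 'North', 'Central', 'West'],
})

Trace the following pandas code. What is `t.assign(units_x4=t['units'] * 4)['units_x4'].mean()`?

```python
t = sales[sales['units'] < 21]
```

48.0

filter rows where units < 21:
   units  rep region
0     10  Max   West
2     14  Max  South
add column units_x4 = t['units'] * 4:
   units  rep region  units_x4
0     10  Max   West        40
2     14  Max  South        56
Reading off the mean of column 'units_x4', we get 48.0.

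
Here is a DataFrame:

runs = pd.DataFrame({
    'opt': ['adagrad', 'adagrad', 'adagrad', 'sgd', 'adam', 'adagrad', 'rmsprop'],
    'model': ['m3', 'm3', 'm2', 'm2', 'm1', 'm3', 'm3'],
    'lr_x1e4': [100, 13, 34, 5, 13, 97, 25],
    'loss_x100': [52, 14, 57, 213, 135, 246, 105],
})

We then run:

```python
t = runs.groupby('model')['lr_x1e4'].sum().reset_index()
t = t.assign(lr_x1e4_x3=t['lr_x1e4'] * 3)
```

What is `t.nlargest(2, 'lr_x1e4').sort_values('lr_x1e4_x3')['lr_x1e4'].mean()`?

137.0

group by model, sum of lr_x1e4:
model
m1     13
m2     39
m3    235
Name: lr_x1e4, dtype: int64
reset_index():
  model  lr_x1e4
0    m1       13
1    m2       39
2    m3      235
add column lr_x1e4_x3 = t['lr_x1e4'] * 3:
  model  lr_x1e4  lr_x1e4_x3
0    m1       13          39
1    m2       39         117
2    m3      235         705
take 2 rows with largest lr_x1e4:
  model  lr_x1e4  lr_x1e4_x3
2    m3      235         705
1    m2       39         117
sort by lr_x1e4_x3:
  model  lr_x1e4  lr_x1e4_x3
1    m2       39         117
2    m3      235         705
Reading off the mean of column 'lr_x1e4', we get 137.0.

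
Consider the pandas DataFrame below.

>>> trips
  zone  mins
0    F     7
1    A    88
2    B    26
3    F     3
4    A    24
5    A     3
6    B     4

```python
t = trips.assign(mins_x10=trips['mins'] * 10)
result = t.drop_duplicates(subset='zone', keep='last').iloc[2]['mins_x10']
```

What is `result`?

add column mins_x10 = trips['mins'] * 10:
  zone  mins  mins_x10
0    F     7        70
1    A    88       880
2    B    26       260
3    F     3        30
4    A    24       240
5    A     3        30
6    B     4        40
drop duplicate zone (keep=last):
  zone  mins  mins_x10
3    F     3        30
5    A     3        30
6    B     4        40

40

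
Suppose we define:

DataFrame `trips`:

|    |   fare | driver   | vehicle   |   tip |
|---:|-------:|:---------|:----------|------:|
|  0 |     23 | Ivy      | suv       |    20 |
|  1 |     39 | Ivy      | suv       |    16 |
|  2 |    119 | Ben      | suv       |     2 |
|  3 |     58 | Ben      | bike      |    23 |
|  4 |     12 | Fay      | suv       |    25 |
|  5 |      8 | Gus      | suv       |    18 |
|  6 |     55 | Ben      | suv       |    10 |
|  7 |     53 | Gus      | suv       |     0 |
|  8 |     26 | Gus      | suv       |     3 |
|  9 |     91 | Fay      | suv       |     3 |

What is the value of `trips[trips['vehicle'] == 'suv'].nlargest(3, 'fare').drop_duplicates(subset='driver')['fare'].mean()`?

filter rows where vehicle == 'suv':
   fare driver vehicle  tip
0    23    Ivy     suv   20
1    39    Ivy     suv   16
2   119    Ben     suv    2
4    12    Fay     suv   25
5     8    Gus     suv   18
6    55    Ben     suv   10
7    53    Gus     suv    0
8    26    Gus     suv    3
9    91    Fay     suv    3
take 3 rows with largest fare:
   fare driver vehicle  tip
2   119    Ben     suv    2
9    91    Fay     suv    3
6    55    Ben     suv   10
drop duplicate driver (keep=first):
   fare driver vehicle  tip
2   119    Ben     suv    2
9    91    Fay     suv    3
Hence 105.0.

105.0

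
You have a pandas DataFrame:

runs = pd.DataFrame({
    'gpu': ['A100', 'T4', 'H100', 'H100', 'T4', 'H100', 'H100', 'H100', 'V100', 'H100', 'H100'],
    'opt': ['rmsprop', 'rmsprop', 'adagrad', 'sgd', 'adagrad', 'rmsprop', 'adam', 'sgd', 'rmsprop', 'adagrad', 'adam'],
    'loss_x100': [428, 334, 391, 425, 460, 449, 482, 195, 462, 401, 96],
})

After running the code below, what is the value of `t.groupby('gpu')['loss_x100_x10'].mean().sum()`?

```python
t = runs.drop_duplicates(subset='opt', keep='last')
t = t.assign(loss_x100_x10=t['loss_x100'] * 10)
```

6926.66666667

drop duplicate opt (keep=last):
     gpu      opt  loss_x100
7   H100      sgd        195
8   V100  rmsprop        462
9   H100  adagrad        401
10  H100     adam         96
add column loss_x100_x10 = t['loss_x100'] * 10:
     gpu      opt  loss_x100  loss_x100_x10
7   H100      sgd        195           1950
8   V100  rmsprop        462           4620
9   H100  adagrad        401           4010
10  H100     adam         96            960
group by gpu, mean of loss_x100_x10:
gpu
H100    2306.666667
V100    4620.000000
Name: loss_x100_x10, dtype: float64
Hence 6926.66666667.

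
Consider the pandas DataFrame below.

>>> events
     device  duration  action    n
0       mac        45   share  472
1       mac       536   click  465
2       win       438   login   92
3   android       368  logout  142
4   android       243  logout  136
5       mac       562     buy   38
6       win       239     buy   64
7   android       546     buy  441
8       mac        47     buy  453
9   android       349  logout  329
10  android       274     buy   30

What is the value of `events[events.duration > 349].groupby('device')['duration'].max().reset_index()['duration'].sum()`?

1546

filter rows where duration > 349:
    device  duration  action    n
1      mac       536   click  465
2      win       438   login   92
3  android       368  logout  142
5      mac       562     buy   38
7  android       546     buy  441
group by device, max of duration:
device
android    546
mac        562
win        438
Name: duration, dtype: int64
reset_index():
    device  duration
0  android       546
1      mac       562
2      win       438
Then the sum of column 'duration': 1546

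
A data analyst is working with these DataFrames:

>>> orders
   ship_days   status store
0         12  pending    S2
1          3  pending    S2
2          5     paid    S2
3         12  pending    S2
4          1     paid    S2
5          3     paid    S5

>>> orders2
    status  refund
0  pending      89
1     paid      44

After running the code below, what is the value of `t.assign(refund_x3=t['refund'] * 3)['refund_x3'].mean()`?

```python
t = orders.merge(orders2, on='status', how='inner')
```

merge on 'status' (how='inner') → 6 rows:
   ship_days   status store  refund
0         12  pending    S2      89
1          3  pending    S2      89
2          5     paid    S2      44
3         12  pending    S2      89
4          1     paid    S2      44
5          3     paid    S5      44
add column refund_x3 = t['refund'] * 3:
   ship_days   status store  refund  refund_x3
0         12  pending    S2      89        267
1          3  pending    S2      89        267
2          5     paid    S2      44        132
3         12  pending    S2      89        267
4          1     paid    S2      44        132
5          3     paid    S5      44        132

199.5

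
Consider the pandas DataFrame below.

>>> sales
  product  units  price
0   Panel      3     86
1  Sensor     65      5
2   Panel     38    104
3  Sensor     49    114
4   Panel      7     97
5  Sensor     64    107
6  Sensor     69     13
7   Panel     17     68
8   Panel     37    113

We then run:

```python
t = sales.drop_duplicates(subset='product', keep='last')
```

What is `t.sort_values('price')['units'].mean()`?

53.0

drop duplicate product (keep=last):
  product  units  price
6  Sensor     69     13
8   Panel     37    113
sort by price:
  product  units  price
6  Sensor     69     13
8   Panel     37    113
Taking the mean of column 'units' gives 53.0.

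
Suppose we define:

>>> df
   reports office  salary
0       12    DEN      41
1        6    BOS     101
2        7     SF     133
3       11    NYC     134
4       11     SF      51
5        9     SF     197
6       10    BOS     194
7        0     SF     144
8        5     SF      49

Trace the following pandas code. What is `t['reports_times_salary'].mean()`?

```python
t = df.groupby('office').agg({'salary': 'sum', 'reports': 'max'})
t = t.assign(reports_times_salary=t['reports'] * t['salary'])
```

group by office: sum(salary), max(reports):
        salary  reports
office                 
BOS        295       10
DEN         41       12
NYC        134       11
SF         574       11
add column reports_times_salary = t['reports'] * t['salary']:
        salary  reports  reports_times_salary
office                                       
BOS        295       10                  2950
DEN         41       12                   492
NYC        134       11                  1474
SF         574       11                  6314
The mean of column 'reports_times_salary' is 2807.5.

2807.5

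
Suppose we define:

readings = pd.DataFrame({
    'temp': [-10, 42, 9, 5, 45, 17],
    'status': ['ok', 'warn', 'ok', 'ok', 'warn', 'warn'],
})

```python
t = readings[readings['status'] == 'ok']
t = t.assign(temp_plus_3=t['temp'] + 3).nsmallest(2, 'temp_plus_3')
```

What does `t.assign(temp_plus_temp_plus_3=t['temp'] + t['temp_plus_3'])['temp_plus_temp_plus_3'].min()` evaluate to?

-17

filter rows where status == 'ok':
   temp status
0   -10     ok
2     9     ok
3     5     ok
add column temp_plus_3 = t['temp'] + 3:
   temp status  temp_plus_3
0   -10     ok           -7
2     9     ok           12
3     5     ok            8
take 2 rows with smallest temp_plus_3:
   temp status  temp_plus_3
0   -10     ok           -7
3     5     ok            8
add column temp_plus_temp_plus_3 = t['temp'] + t['temp_plus_3']:
   temp status  temp_plus_3  temp_plus_temp_plus_3
0   -10     ok           -7                    -17
3     5     ok            8                     13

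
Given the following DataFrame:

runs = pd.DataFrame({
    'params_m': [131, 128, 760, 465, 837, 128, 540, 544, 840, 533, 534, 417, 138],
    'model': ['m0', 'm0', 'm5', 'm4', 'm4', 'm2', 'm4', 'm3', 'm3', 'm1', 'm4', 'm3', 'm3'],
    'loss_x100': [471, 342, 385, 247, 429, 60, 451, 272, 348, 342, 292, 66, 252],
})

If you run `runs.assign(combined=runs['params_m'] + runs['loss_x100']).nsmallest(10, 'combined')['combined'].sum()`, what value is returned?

add column combined = runs['params_m'] + runs['loss_x100']:
    params_m model  loss_x100  combined
0        131    m0        471       602
1        128    m0        342       470
2        760    m5        385      1145
3        465    m4        247       712
4        837    m4        429      1266
5        128    m2         60       188
6        540    m4        451       991
7        544    m3        272       816
8        840    m3        348      1188
9        533    m1        342       875
10       534    m4        292       826
11       417    m3         66       483
12       138    m3        252       390
take 10 rows with smallest combined:
    params_m model  loss_x100  combined
5        128    m2         60       188
12       138    m3        252       390
1        128    m0        342       470
11       417    m3         66       483
0        131    m0        471       602
3        465    m4        247       712
7        544    m3        272       816
10       534    m4        292       826
9        533    m1        342       875
6        540    m4        451       991
sum of column 'combined' → 6353

6353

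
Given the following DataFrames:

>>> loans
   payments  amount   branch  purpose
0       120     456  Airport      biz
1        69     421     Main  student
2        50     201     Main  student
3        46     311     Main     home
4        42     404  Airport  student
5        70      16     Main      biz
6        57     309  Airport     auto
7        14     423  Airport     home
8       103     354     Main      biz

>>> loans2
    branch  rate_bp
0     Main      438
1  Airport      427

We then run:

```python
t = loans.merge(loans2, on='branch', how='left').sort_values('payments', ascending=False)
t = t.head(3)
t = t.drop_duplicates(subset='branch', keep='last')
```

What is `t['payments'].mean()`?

95.0

merge on 'branch' (how='left') → 9 rows:
   payments  amount   branch  purpose  rate_bp
0       120     456  Airport      biz      427
1        69     421     Main  student      438
2        50     201     Main  student      438
3        46     311     Main     home      438
4        42     404  Airport  student      427
5        70      16     Main      biz      438
6        57     309  Airport     auto      427
7        14     423  Airport     home      427
8       103     354     Main      biz      438
sort by payments descending:
   payments  amount   branch  purpose  rate_bp
0       120     456  Airport      biz      427
8       103     354     Main      biz      438
5        70      16     Main      biz      438
1        69     421     Main  student      438
6        57     309  Airport     auto      427
2        50     201     Main  student      438
3        46     311     Main     home      438
4        42     404  Airport  student      427
7        14     423  Airport     home      427
take first 3 rows:
   payments  amount   branch purpose  rate_bp
0       120     456  Airport     biz      427
8       103     354     Main     biz      438
5        70      16     Main     biz      438
drop duplicate branch (keep=last):
   payments  amount   branch purpose  rate_bp
0       120     456  Airport     biz      427
5        70      16     Main     biz      438
Reading off the mean of column 'payments', we get 95.0.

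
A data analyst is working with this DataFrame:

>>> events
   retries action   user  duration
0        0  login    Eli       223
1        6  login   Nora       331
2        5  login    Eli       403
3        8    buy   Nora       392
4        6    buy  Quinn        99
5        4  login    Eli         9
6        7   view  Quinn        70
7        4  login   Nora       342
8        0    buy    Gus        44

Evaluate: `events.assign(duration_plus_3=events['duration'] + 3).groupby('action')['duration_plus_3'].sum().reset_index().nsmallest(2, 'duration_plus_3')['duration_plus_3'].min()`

73

add column duration_plus_3 = events['duration'] + 3:
   retries action   user  duration  duration_plus_3
0        0  login    Eli       223              226
1        6  login   Nora       331              334
2        5  login    Eli       403              406
3        8    buy   Nora       392              395
4        6    buy  Quinn        99              102
5        4  login    Eli         9               12
6        7   view  Quinn        70               73
7        4  login   Nora       342              345
8        0    buy    Gus        44               47
group by action, sum of duration_plus_3:
action
buy       544
login    1323
view       73
Name: duration_plus_3, dtype: int64
reset_index():
  action  duration_plus_3
0    buy              544
1  login             1323
2   view               73
take 2 rows with smallest duration_plus_3:
  action  duration_plus_3
2   view               73
0    buy              544
Taking the min of column 'duration_plus_3' gives 73.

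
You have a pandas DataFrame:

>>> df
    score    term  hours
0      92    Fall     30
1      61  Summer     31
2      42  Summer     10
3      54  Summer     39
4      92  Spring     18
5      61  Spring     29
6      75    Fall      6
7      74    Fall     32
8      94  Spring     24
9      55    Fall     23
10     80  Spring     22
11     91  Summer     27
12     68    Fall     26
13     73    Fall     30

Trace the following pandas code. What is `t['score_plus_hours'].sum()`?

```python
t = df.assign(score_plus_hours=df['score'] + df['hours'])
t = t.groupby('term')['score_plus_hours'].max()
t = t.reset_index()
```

358

add column score_plus_hours = df['score'] + df['hours']:
    score    term  hours  score_plus_hours
0      92    Fall     30               122
1      61  Summer     31                92
2      42  Summer     10                52
3      54  Summer     39                93
4      92  Spring     18               110
5      61  Spring     29                90
6      75    Fall      6                81
7      74    Fall     32               106
8      94  Spring     24               118
9      55    Fall     23                78
10     80  Spring     22               102
11     91  Summer     27               118
12     68    Fall     26                94
13     73    Fall     30               103
group by term, max of score_plus_hours:
term
Fall      122
Spring    118
Summer    118
Name: score_plus_hours, dtype: int64
reset_index():
     term  score_plus_hours
0    Fall               122
1  Spring               118
2  Summer               118
Hence 358.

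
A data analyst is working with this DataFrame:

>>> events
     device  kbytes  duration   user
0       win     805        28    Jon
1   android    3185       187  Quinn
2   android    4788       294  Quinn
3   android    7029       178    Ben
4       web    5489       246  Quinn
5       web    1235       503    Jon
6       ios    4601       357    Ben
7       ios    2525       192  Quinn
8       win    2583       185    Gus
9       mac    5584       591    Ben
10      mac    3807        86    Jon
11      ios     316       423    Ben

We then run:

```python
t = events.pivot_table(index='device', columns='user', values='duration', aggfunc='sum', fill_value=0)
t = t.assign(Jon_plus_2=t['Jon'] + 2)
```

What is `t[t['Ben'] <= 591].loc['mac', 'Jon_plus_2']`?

pivot: rows=device, cols=user, sum(duration):
user     Ben  Gus  Jon  Quinn
device                       
android  178    0    0    481
ios      780    0    0    192
mac      591    0   86      0
web        0    0  503    246
win        0  185   28      0
add column Jon_plus_2 = t['Jon'] + 2:
user     Ben  Gus  Jon  Quinn  Jon_plus_2
device                                   
android  178    0    0    481           2
ios      780    0    0    192           2
mac      591    0   86      0          88
web        0    0  503    246         505
win        0  185   28      0          30
filter rows where Ben <= 591:
user     Ben  Gus  Jon  Quinn  Jon_plus_2
device                                   
android  178    0    0    481           2
mac      591    0   86      0          88
web        0    0  503    246         505
win        0  185   28      0          30
Reading off the value at row 'mac', column 'Jon_plus_2', we get 88.

88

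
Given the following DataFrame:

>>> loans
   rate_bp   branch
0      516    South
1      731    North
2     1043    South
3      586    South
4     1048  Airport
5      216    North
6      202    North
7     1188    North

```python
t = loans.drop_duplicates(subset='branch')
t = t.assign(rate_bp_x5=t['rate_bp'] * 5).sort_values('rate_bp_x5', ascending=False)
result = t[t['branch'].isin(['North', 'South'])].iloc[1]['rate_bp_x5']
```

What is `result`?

drop duplicate branch (keep=first):
   rate_bp   branch
0      516    South
1      731    North
4     1048  Airport
add column rate_bp_x5 = t['rate_bp'] * 5:
   rate_bp   branch  rate_bp_x5
0      516    South        2580
1      731    North        3655
4     1048  Airport        5240
sort by rate_bp_x5 descending:
   rate_bp   branch  rate_bp_x5
4     1048  Airport        5240
1      731    North        3655
0      516    South        2580
filter rows where branch in ['North', 'South']:
   rate_bp branch  rate_bp_x5
1      731  North        3655
0      516  South        2580

2580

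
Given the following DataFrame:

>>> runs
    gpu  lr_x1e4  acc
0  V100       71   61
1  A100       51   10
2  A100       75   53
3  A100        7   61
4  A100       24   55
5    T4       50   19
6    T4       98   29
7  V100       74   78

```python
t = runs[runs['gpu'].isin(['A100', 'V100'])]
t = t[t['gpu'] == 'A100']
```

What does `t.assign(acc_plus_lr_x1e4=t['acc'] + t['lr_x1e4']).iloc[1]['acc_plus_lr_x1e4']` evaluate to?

128

filter rows where gpu in ['A100', 'V100']:
    gpu  lr_x1e4  acc
0  V100       71   61
1  A100       51   10
2  A100       75   53
3  A100        7   61
4  A100       24   55
7  V100       74   78
filter rows where gpu == 'A100':
    gpu  lr_x1e4  acc
1  A100       51   10
2  A100       75   53
3  A100        7   61
4  A100       24   55
add column acc_plus_lr_x1e4 = t['acc'] + t['lr_x1e4']:
    gpu  lr_x1e4  acc  acc_plus_lr_x1e4
1  A100       51   10                61
2  A100       75   53               128
3  A100        7   61                68
4  A100       24   55                79
Hence 128.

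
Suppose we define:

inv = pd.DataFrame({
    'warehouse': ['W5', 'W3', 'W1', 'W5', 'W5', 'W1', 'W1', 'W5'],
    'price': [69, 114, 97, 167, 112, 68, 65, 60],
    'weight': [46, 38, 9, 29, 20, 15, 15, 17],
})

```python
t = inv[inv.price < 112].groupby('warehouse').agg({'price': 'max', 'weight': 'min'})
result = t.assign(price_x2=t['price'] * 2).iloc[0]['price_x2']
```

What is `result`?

194

filter rows where price < 112:
  warehouse  price  weight
0        W5     69      46
2        W1     97       9
5        W1     68      15
6        W1     65      15
7        W5     60      17
group by warehouse: max(price), min(weight):
           price  weight
warehouse               
W1            97       9
W5            69      17
add column price_x2 = t['price'] * 2:
           price  weight  price_x2
warehouse                         
W1            97       9       194
W5            69      17       138
So iloc[0]['price_x2'] = 194.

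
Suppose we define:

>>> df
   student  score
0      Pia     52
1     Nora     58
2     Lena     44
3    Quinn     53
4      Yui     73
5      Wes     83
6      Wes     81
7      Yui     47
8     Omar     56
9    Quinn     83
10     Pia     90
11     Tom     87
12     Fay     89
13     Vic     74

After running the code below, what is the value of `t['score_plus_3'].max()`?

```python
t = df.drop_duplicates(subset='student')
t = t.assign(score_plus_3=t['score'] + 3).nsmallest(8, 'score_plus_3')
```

drop duplicate student (keep=first):
   student  score
0      Pia     52
1     Nora     58
2     Lena     44
3    Quinn     53
4      Yui     73
5      Wes     83
8     Omar     56
11     Tom     87
12     Fay     89
13     Vic     74
add column score_plus_3 = t['score'] + 3:
   student  score  score_plus_3
0      Pia     52            55
1     Nora     58            61
2     Lena     44            47
3    Quinn     53            56
4      Yui     73            76
5      Wes     83            86
8     Omar     56            59
11     Tom     87            90
12     Fay     89            92
13     Vic     74            77
take 8 rows with smallest score_plus_3:
   student  score  score_plus_3
2     Lena     44            47
0      Pia     52            55
3    Quinn     53            56
8     Omar     56            59
1     Nora     58            61
4      Yui     73            76
13     Vic     74            77
5      Wes     83            86
The max of column 'score_plus_3' is 86.

86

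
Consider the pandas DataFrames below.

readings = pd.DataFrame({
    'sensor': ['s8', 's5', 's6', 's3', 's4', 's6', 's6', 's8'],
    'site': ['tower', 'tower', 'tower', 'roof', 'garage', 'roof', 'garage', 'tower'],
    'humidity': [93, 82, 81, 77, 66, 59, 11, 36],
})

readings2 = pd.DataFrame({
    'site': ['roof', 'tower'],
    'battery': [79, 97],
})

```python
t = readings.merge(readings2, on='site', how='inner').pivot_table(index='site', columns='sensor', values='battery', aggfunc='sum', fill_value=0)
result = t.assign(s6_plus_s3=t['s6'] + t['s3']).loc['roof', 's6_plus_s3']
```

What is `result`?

158

merge on 'site' (how='inner') → 6 rows:
  sensor   site  humidity  battery
0     s8  tower        93       97
1     s5  tower        82       97
2     s6  tower        81       97
3     s3   roof        77       79
4     s6   roof        59       79
5     s8  tower        36       97
pivot: rows=site, cols=sensor, sum(battery):
sensor  s3  s5  s6   s8
site                   
roof    79   0  79    0
tower    0  97  97  194
add column s6_plus_s3 = t['s6'] + t['s3']:
sensor  s3  s5  s6   s8  s6_plus_s3
site                               
roof    79   0  79    0         158
tower    0  97  97  194          97
value at row 'roof', column 's6_plus_s3' → 158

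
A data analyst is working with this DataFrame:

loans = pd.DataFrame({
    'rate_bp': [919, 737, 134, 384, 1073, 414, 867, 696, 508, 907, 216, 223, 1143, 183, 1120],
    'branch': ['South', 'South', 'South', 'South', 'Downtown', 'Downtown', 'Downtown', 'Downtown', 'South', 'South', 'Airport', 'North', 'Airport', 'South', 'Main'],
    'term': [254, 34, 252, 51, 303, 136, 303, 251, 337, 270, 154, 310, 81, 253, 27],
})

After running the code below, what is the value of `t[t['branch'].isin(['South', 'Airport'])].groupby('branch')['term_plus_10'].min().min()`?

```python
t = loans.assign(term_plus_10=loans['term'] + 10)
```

add column term_plus_10 = loans['term'] + 10:
    rate_bp    branch  term  term_plus_10
0       919     South   254           264
1       737     South    34            44
2       134     South   252           262
3       384     South    51            61
4      1073  Downtown   303           313
5       414  Downtown   136           146
6       867  Downtown   303           313
7       696  Downtown   251           261
8       508     South   337           347
9       907     South   270           280
10      216   Airport   154           164
11      223     North   310           320
12     1143   Airport    81            91
13      183     South   253           263
14     1120      Main    27            37
filter rows where branch in ['South', 'Airport']:
    rate_bp   branch  term  term_plus_10
0       919    South   254           264
1       737    South    34            44
2       134    South   252           262
3       384    South    51            61
8       508    South   337           347
9       907    South   270           280
10      216  Airport   154           164
12     1143  Airport    81            91
13      183    South   253           263
group by branch, min of term_plus_10:
branch
Airport    91
South      44
Name: term_plus_10, dtype: int64
Reading off the min of the resulting series, we get 44.

44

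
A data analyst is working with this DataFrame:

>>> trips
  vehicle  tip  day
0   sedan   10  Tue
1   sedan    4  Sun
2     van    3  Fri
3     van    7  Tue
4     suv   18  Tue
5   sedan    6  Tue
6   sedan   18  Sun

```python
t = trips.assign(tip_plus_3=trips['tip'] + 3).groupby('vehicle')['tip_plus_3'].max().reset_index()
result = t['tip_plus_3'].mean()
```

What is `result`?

17.3333333333

add column tip_plus_3 = trips['tip'] + 3:
  vehicle  tip  day  tip_plus_3
0   sedan   10  Tue          13
1   sedan    4  Sun           7
2     van    3  Fri           6
3     van    7  Tue          10
4     suv   18  Tue          21
5   sedan    6  Tue           9
6   sedan   18  Sun          21
group by vehicle, max of tip_plus_3:
vehicle
sedan    21
suv      21
van      10
Name: tip_plus_3, dtype: int64
reset_index():
  vehicle  tip_plus_3
0   sedan          21
1     suv          21
2     van          10
Finally, mean of column 'tip_plus_3' = 17.3333333333.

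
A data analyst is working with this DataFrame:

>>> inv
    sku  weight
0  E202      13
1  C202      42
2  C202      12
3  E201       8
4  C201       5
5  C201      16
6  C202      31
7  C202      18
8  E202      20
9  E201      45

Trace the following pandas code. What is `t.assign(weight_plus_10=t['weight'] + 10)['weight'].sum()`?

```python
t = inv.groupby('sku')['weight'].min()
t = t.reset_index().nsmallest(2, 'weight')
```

13

group by sku, min of weight:
sku
C201     5
C202    12
E201     8
E202    13
Name: weight, dtype: int64
reset_index():
    sku  weight
0  C201       5
1  C202      12
2  E201       8
3  E202      13
take 2 rows with smallest weight:
    sku  weight
0  C201       5
2  E201       8
add column weight_plus_10 = t['weight'] + 10:
    sku  weight  weight_plus_10
0  C201       5              15
2  E201       8              18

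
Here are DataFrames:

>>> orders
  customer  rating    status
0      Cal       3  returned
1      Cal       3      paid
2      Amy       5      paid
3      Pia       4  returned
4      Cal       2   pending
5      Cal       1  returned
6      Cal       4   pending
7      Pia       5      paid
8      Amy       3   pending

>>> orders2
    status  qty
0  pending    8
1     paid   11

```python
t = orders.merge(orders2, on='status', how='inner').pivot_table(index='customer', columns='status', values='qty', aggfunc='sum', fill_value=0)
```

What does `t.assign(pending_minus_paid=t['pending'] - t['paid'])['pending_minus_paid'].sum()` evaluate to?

-9

merge on 'status' (how='inner') → 6 rows:
  customer  rating   status  qty
0      Cal       3     paid   11
1      Amy       5     paid   11
2      Cal       2  pending    8
3      Cal       4  pending    8
4      Pia       5     paid   11
5      Amy       3  pending    8
pivot: rows=customer, cols=status, sum(qty):
status    paid  pending
customer               
Amy         11        8
Cal         11       16
Pia         11        0
add column pending_minus_paid = t['pending'] - t['paid']:
status    paid  pending  pending_minus_paid
customer                                   
Amy         11        8                  -3
Cal         11       16                   5
Pia         11        0                 -11
Taking the sum of column 'pending_minus_paid' gives -9.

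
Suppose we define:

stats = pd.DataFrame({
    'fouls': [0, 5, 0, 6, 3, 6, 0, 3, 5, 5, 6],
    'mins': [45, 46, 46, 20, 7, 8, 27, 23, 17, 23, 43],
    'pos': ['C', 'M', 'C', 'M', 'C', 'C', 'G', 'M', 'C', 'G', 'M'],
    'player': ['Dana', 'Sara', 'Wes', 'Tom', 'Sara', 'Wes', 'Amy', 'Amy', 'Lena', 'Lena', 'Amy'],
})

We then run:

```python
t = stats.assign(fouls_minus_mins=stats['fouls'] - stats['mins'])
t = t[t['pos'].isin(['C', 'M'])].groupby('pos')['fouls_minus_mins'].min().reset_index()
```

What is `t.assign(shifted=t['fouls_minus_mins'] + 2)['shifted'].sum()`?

add column fouls_minus_mins = stats['fouls'] - stats['mins']:
    fouls  mins pos player  fouls_minus_mins
0       0    45   C   Dana               -45
1       5    46   M   Sara               -41
2       0    46   C    Wes               -46
3       6    20   M    Tom               -14
4       3     7   C   Sara                -4
5       6     8   C    Wes                -2
6       0    27   G    Amy               -27
7       3    23   M    Amy               -20
8       5    17   C   Lena               -12
9       5    23   G   Lena               -18
10      6    43   M    Amy               -37
filter rows where pos in ['C', 'M']:
    fouls  mins pos player  fouls_minus_mins
0       0    45   C   Dana               -45
1       5    46   M   Sara               -41
2       0    46   C    Wes               -46
3       6    20   M    Tom               -14
4       3     7   C   Sara                -4
5       6     8   C    Wes                -2
7       3    23   M    Amy               -20
8       5    17   C   Lena               -12
10      6    43   M    Amy               -37
group by pos, min of fouls_minus_mins:
pos
C   -46
M   -41
Name: fouls_minus_mins, dtype: int64
reset_index():
  pos  fouls_minus_mins
0   C               -46
1   M               -41
add column shifted = t['fouls_minus_mins'] + 2:
  pos  fouls_minus_mins  shifted
0   C               -46      -44
1   M               -41      -39
Taking the sum of column 'shifted' gives -83.

-83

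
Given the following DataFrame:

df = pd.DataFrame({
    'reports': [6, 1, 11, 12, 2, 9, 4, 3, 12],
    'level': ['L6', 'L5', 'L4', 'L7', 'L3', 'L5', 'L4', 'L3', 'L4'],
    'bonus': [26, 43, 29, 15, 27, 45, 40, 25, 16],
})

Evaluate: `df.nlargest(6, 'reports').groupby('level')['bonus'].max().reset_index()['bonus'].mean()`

31.5

take 6 rows with largest reports:
   reports level  bonus
3       12    L7     15
8       12    L4     16
2       11    L4     29
5        9    L5     45
0        6    L6     26
6        4    L4     40
group by level, max of bonus:
level
L4    40
L5    45
L6    26
L7    15
Name: bonus, dtype: int64
reset_index():
  level  bonus
0    L4     40
1    L5     45
2    L6     26
3    L7     15
So mean() = 31.5.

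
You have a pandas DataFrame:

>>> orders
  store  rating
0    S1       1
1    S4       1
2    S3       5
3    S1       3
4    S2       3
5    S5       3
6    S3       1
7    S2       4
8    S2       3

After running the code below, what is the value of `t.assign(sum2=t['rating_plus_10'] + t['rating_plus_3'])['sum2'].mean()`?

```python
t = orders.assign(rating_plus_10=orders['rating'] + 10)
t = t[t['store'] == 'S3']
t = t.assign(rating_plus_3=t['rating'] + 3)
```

add column rating_plus_10 = orders['rating'] + 10:
  store  rating  rating_plus_10
0    S1       1              11
1    S4       1              11
2    S3       5              15
3    S1       3              13
4    S2       3              13
5    S5       3              13
6    S3       1              11
7    S2       4              14
8    S2       3              13
filter rows where store == 'S3':
  store  rating  rating_plus_10
2    S3       5              15
6    S3       1              11
add column rating_plus_3 = t['rating'] + 3:
  store  rating  rating_plus_10  rating_plus_3
2    S3       5              15              8
6    S3       1              11              4
add column sum2 = t['rating_plus_10'] + t['rating_plus_3']:
  store  rating  rating_plus_10  rating_plus_3  sum2
2    S3       5              15              8    23
6    S3       1              11              4    15
Reading off the mean of column 'sum2', we get 19.0.

19.0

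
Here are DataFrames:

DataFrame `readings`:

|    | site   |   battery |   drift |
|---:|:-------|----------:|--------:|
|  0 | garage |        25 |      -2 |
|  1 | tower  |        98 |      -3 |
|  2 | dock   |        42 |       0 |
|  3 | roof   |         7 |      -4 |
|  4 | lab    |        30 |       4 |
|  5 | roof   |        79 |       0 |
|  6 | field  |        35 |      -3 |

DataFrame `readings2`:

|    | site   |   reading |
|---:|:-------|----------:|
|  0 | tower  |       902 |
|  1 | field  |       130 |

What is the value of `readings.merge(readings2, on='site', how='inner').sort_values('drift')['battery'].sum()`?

133

merge on 'site' (how='inner') → 2 rows:
    site  battery  drift  reading
0  tower       98     -3      902
1  field       35     -3      130
sort by drift:
    site  battery  drift  reading
0  tower       98     -3      902
1  field       35     -3      130
So sum() = 133.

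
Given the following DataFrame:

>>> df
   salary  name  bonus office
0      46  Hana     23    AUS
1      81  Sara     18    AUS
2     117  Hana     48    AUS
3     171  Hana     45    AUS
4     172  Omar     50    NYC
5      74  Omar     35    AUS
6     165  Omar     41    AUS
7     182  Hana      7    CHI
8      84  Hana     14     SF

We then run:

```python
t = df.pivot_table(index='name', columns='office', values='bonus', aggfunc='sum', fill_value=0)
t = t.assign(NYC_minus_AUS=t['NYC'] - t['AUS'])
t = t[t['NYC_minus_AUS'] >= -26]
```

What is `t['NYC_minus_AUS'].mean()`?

-22.0

pivot: rows=name, cols=office, sum(bonus):
office  AUS  CHI  NYC  SF
name                     
Hana    116    7    0  14
Omar     76    0   50   0
Sara     18    0    0   0
add column NYC_minus_AUS = t['NYC'] - t['AUS']:
office  AUS  CHI  NYC  SF  NYC_minus_AUS
name                                    
Hana    116    7    0  14           -116
Omar     76    0   50   0            -26
Sara     18    0    0   0            -18
filter rows where NYC_minus_AUS >= -26:
office  AUS  CHI  NYC  SF  NYC_minus_AUS
name                                    
Omar     76    0   50   0            -26
Sara     18    0    0   0            -18
So mean() = -22.0.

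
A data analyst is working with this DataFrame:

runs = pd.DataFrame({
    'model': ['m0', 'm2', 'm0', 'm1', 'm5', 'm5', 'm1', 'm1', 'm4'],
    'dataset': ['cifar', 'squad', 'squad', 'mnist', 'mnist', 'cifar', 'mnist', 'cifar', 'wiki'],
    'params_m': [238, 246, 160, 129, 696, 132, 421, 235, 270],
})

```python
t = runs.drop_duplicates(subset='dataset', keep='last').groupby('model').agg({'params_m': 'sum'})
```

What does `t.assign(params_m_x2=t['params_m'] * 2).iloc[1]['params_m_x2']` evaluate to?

drop duplicate dataset (keep=last):
  model dataset  params_m
2    m0   squad       160
6    m1   mnist       421
7    m1   cifar       235
8    m4    wiki       270
group by model, sum of params_m:
       params_m
model          
m0          160
m1          656
m4          270
add column params_m_x2 = t['params_m'] * 2:
       params_m  params_m_x2
model                       
m0          160          320
m1          656         1312
m4          270          540
Taking the value at position 1, column 'params_m_x2' gives 1312.

1312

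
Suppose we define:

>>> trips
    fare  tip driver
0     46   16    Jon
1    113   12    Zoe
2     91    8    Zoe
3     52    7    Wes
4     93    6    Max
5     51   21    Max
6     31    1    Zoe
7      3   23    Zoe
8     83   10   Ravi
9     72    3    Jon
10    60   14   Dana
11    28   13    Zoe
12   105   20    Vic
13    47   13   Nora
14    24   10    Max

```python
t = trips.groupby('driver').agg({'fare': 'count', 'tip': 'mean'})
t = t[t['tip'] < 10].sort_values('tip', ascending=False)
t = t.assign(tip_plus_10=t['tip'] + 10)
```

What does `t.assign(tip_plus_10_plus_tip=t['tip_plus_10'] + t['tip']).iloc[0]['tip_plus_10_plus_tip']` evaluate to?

group by driver: count(fare), mean(tip):
        fare        tip
driver                 
Dana       1  14.000000
Jon        2   9.500000
Max        3  12.333333
Nora       1  13.000000
Ravi       1  10.000000
Vic        1  20.000000
Wes        1   7.000000
Zoe        5  11.400000
filter rows where tip < 10:
        fare  tip
driver           
Jon        2  9.5
Wes        1  7.0
sort by tip descending:
        fare  tip
driver           
Jon        2  9.5
Wes        1  7.0
add column tip_plus_10 = t['tip'] + 10:
        fare  tip  tip_plus_10
driver                        
Jon        2  9.5         19.5
Wes        1  7.0         17.0
add column tip_plus_10_plus_tip = t['tip_plus_10'] + t['tip']:
        fare  tip  tip_plus_10  tip_plus_10_plus_tip
driver                                              
Jon        2  9.5         19.5                  29.0
Wes        1  7.0         17.0                  24.0
So iloc[0]['tip_plus_10_plus_tip'] = 29.0.

29.0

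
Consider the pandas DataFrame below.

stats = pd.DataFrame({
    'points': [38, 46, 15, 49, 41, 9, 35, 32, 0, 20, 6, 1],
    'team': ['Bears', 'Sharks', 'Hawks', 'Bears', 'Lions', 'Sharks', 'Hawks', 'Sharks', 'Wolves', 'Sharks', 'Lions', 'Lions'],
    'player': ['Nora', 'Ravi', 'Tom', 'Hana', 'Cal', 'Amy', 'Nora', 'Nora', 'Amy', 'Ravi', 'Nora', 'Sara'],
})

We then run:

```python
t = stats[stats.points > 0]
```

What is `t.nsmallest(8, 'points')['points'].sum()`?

156

filter rows where points > 0:
    points    team player
0       38   Bears   Nora
1       46  Sharks   Ravi
2       15   Hawks    Tom
3       49   Bears   Hana
4       41   Lions    Cal
5        9  Sharks    Amy
6       35   Hawks   Nora
7       32  Sharks   Nora
9       20  Sharks   Ravi
10       6   Lions   Nora
11       1   Lions   Sara
take 8 rows with smallest points:
    points    team player
11       1   Lions   Sara
10       6   Lions   Nora
5        9  Sharks    Amy
2       15   Hawks    Tom
9       20  Sharks   Ravi
7       32  Sharks   Nora
6       35   Hawks   Nora
0       38   Bears   Nora
Taking the sum of column 'points' gives 156.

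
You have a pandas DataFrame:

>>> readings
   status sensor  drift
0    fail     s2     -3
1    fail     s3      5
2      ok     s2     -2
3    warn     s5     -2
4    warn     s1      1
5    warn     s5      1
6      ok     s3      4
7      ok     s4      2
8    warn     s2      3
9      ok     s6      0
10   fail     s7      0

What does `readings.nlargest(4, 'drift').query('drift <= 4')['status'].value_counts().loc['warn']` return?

take 4 rows with largest drift:
  status sensor  drift
1   fail     s3      5
6     ok     s3      4
8   warn     s2      3
7     ok     s4      2
filter rows where drift <= 4:
  status sensor  drift
6     ok     s3      4
8   warn     s2      3
7     ok     s4      2
value_counts of status:
status
ok      2
warn    1
Name: count, dtype: int64
value at index 'warn' → 1

1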